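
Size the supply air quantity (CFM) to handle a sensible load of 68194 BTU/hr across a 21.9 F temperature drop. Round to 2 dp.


CFM = 68194 / (1.08 * 21.9) = 2883.22

2883.22 CFM


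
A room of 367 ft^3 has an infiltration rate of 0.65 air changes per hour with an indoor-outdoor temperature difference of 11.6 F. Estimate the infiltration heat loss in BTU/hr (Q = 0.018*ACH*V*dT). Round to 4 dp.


Q = 0.018 * 0.65 * 367 * 11.6 = 49.8092 BTU/hr

49.8092 BTU/hr


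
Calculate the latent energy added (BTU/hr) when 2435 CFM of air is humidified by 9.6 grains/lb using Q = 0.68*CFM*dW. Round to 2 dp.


Q = 0.68 * 2435 * 9.6 = 15895.68 BTU/hr

15895.68 BTU/hr


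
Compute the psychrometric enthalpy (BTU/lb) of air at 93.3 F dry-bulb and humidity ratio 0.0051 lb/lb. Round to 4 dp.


h = 0.24*93.3 + 0.0051*(1061+0.444*93.3) = 28.0144 BTU/lb

28.0144 BTU/lb


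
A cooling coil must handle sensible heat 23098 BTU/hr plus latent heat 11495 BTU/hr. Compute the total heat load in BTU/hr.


Qt = 23098 + 11495 = 34593 BTU/hr

34593 BTU/hr


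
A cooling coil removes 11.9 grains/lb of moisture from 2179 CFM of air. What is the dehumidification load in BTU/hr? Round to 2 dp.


Q = 0.68 * 2179 * 11.9 = 17632.47 BTU/hr

17632.47 BTU/hr


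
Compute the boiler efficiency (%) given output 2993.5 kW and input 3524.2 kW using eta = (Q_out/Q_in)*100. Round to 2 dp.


eta = (2993.5/3524.2)*100 = 84.94 %

84.94 %


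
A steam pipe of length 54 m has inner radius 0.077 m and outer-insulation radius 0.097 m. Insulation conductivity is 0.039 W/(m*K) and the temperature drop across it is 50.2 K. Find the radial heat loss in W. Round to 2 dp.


Q = 2*pi*0.039*54*50.2/ln(0.097/0.077) = 2876.79 W

2876.79 W


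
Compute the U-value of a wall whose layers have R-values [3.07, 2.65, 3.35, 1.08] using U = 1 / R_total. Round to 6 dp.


R_total = 3.07 + 2.65 + 3.35 + 1.08 = 10.15
U = 1/10.15 = 0.098522

0.098522


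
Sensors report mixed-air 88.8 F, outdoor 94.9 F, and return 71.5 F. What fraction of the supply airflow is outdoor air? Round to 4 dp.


frac = (88.8 - 71.5) / (94.9 - 71.5) = 0.7393

0.7393


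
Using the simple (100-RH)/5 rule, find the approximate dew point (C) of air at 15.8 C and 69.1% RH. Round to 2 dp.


Td = 15.8 - (100-69.1)/5 = 9.62 C

9.62 C


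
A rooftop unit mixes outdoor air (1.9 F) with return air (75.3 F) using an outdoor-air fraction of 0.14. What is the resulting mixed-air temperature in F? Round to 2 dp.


T_mix = 0.14*1.9 + 0.86*75.3 = 65.02 F

65.02 F


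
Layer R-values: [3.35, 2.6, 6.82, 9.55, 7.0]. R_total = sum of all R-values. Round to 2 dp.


R_total = 3.35 + 2.6 + 6.82 + 9.55 + 7.0 = 29.32

29.32


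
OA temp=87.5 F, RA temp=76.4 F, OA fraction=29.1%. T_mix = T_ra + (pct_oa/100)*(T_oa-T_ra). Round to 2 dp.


T_mix = 76.4 + (29.1/100)*(87.5-76.4) = 79.63 F

79.63 F


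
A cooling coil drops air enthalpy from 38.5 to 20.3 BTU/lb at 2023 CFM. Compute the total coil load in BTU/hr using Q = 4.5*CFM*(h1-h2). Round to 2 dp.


Q = 4.5 * 2023 * (38.5 - 20.3) = 165683.70 BTU/hr

165683.70 BTU/hr


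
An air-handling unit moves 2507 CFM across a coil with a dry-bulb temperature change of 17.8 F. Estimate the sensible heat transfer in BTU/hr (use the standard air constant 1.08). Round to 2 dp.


Q = 1.08 * 2507 * 17.8 = 48194.57 BTU/hr

48194.57 BTU/hr


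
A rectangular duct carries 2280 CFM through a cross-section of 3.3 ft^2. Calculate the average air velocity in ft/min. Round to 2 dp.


V = 2280 / 3.3 = 690.91 ft/min

690.91 ft/min


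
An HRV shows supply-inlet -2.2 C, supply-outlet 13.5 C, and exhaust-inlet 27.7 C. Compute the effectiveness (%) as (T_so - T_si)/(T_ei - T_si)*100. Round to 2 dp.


eff = (13.5-(-2.2))/(27.7-(-2.2))*100 = 52.51 %

52.51 %


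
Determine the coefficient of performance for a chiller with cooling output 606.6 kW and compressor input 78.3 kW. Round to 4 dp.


COP = 606.6 / 78.3 = 7.7471

7.7471


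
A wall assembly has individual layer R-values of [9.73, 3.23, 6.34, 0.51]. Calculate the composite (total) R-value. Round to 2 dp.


R_total = 9.73 + 3.23 + 6.34 + 0.51 = 19.81

19.81


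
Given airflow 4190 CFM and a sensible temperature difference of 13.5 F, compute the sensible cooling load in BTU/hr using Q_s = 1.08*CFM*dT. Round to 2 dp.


Q = 1.08 * 4190 * 13.5 = 61090.20 BTU/hr

61090.20 BTU/hr


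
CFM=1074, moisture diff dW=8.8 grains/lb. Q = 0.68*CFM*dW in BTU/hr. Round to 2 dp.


Q = 0.68 * 1074 * 8.8 = 6426.82 BTU/hr

6426.82 BTU/hr


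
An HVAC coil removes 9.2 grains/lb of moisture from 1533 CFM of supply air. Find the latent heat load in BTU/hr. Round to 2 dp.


Q = 0.68 * 1533 * 9.2 = 9590.45 BTU/hr

9590.45 BTU/hr


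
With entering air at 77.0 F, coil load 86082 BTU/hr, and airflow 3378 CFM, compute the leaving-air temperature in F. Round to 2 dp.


dT = 86082/(1.08*3378) = 23.5955
T_leave = 77.0 - 23.5955 = 53.40 F

53.40 F


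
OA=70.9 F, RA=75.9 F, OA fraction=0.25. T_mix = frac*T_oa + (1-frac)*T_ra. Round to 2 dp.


T_mix = 0.25*70.9 + 0.75*75.9 = 74.65 F

74.65 F


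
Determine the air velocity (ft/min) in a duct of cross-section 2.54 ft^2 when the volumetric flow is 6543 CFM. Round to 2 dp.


V = 6543 / 2.54 = 2575.98 ft/min

2575.98 ft/min


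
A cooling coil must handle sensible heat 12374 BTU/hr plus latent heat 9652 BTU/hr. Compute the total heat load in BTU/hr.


Qt = 12374 + 9652 = 22026 BTU/hr

22026 BTU/hr


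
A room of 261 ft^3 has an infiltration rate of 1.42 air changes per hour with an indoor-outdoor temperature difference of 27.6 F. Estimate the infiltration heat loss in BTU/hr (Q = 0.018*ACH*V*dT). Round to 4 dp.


Q = 0.018 * 1.42 * 261 * 27.6 = 184.1240 BTU/hr

184.1240 BTU/hr


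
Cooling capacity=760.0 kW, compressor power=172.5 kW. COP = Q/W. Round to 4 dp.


COP = 760.0 / 172.5 = 4.4058

4.4058


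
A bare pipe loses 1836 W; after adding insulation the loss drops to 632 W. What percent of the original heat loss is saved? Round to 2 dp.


Savings = ((1836-632)/1836)*100 = 65.58 %

65.58 %


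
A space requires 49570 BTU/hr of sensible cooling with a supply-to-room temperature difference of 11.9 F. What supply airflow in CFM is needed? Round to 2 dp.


CFM = 49570 / (1.08 * 11.9) = 3856.99

3856.99 CFM


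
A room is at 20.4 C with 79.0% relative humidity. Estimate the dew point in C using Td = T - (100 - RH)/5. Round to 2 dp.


Td = 20.4 - (100-79.0)/5 = 16.20 C

16.20 C


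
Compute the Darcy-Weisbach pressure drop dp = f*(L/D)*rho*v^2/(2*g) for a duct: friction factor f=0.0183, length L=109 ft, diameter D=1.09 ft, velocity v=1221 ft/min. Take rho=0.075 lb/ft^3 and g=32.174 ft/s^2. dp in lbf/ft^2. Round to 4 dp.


v_fps = 1221/60 = 20.35 ft/s
dp = 0.0183*(109/1.09)*0.075*20.35^2/(2*32.174) = 0.8833 lbf/ft^2

0.8833 lbf/ft^2


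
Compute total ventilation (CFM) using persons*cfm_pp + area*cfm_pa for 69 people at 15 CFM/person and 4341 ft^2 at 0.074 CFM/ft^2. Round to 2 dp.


Total = 69*15 + 4341*0.074 = 1356.23 CFM

1356.23 CFM


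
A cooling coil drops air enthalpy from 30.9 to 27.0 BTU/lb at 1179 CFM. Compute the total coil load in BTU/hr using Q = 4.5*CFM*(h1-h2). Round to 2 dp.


Q = 4.5 * 1179 * (30.9 - 27.0) = 20691.45 BTU/hr

20691.45 BTU/hr


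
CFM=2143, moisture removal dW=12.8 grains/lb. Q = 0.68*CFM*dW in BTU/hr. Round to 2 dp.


Q = 0.68 * 2143 * 12.8 = 18652.67 BTU/hr

18652.67 BTU/hr


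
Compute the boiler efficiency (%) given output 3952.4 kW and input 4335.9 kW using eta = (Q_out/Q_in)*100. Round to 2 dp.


eta = (3952.4/4335.9)*100 = 91.16 %

91.16 %


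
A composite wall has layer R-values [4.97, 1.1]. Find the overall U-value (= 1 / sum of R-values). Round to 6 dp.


R_total = 4.97 + 1.1 = 6.07
U = 1/6.07 = 0.164745

0.164745


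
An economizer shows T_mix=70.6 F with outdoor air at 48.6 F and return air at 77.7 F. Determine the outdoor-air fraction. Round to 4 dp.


frac = (70.6 - 77.7) / (48.6 - 77.7) = 0.2440

0.2440


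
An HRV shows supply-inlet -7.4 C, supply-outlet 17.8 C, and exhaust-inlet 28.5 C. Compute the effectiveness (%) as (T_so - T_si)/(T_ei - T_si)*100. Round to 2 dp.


eff = (17.8-(-7.4))/(28.5-(-7.4))*100 = 70.19 %

70.19 %


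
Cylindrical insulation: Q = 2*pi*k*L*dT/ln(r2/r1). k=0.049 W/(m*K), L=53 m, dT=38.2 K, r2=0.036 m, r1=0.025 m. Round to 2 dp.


Q = 2*pi*0.049*53*38.2/ln(0.036/0.025) = 1709.41 W

1709.41 W


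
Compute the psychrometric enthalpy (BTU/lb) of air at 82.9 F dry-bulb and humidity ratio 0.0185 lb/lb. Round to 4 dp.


h = 0.24*82.9 + 0.0185*(1061+0.444*82.9) = 40.2054 BTU/lb

40.2054 BTU/lb


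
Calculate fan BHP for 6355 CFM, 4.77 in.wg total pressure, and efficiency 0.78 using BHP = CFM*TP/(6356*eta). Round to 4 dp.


BHP = 6355 * 4.77 / (6356 * 0.78) = 6.1144 hp

6.1144 hp


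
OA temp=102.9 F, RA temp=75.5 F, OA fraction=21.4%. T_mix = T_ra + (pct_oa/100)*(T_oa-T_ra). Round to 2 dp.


T_mix = 75.5 + (21.4/100)*(102.9-75.5) = 81.36 F

81.36 F


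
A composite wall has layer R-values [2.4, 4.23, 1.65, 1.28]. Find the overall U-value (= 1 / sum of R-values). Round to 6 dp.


R_total = 2.4 + 4.23 + 1.65 + 1.28 = 9.56
U = 1/9.56 = 0.104603

0.104603


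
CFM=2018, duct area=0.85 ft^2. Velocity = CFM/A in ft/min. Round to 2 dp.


V = 2018 / 0.85 = 2374.12 ft/min

2374.12 ft/min


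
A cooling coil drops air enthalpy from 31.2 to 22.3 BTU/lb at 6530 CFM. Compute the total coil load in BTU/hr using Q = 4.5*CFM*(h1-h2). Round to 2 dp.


Q = 4.5 * 6530 * (31.2 - 22.3) = 261526.50 BTU/hr

261526.50 BTU/hr


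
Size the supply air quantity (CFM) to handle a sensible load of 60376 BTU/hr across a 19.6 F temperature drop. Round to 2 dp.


CFM = 60376 / (1.08 * 19.6) = 2852.23

2852.23 CFM


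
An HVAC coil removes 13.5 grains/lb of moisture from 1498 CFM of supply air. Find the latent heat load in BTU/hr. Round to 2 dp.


Q = 0.68 * 1498 * 13.5 = 13751.64 BTU/hr

13751.64 BTU/hr


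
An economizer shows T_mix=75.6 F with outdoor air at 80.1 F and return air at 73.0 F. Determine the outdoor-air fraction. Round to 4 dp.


frac = (75.6 - 73.0) / (80.1 - 73.0) = 0.3662

0.3662


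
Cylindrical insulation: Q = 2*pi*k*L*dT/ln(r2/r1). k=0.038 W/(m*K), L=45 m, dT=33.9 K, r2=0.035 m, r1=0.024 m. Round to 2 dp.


Q = 2*pi*0.038*45*33.9/ln(0.035/0.024) = 965.37 W

965.37 W


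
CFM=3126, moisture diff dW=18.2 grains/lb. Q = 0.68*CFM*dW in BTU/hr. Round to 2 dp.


Q = 0.68 * 3126 * 18.2 = 38687.38 BTU/hr

38687.38 BTU/hr


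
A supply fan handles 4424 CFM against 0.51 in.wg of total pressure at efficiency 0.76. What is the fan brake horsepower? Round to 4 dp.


BHP = 4424 * 0.51 / (6356 * 0.76) = 0.4671 hp

0.4671 hp


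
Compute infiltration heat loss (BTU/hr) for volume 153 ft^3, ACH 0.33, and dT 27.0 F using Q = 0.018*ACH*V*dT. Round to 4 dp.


Q = 0.018 * 0.33 * 153 * 27.0 = 24.5381 BTU/hr

24.5381 BTU/hr


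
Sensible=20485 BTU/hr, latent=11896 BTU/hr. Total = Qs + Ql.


Qt = 20485 + 11896 = 32381 BTU/hr

32381 BTU/hr


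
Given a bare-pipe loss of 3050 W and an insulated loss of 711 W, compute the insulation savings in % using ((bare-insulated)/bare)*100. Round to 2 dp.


Savings = ((3050-711)/3050)*100 = 76.69 %

76.69 %


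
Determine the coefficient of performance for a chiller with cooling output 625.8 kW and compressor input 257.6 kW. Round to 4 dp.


COP = 625.8 / 257.6 = 2.4293

2.4293


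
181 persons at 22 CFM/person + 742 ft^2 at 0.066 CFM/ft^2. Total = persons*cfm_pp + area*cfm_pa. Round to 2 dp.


Total = 181*22 + 742*0.066 = 4030.97 CFM

4030.97 CFM


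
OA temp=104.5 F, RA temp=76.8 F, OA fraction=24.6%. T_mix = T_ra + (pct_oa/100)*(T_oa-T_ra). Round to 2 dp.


T_mix = 76.8 + (24.6/100)*(104.5-76.8) = 83.61 F

83.61 F


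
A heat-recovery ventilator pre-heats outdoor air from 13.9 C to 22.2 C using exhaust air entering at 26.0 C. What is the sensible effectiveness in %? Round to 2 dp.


eff = (22.2-13.9)/(26.0-13.9)*100 = 68.60 %

68.60 %


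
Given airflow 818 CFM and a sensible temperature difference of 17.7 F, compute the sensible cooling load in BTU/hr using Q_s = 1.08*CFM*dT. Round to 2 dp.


Q = 1.08 * 818 * 17.7 = 15636.89 BTU/hr

15636.89 BTU/hr


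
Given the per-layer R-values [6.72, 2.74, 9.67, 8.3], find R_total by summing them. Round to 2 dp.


R_total = 6.72 + 2.74 + 9.67 + 8.3 = 27.43

27.43


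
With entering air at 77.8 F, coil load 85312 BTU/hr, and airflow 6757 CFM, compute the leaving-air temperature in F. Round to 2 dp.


dT = 85312/(1.08*6757) = 11.6905
T_leave = 77.8 - 11.6905 = 66.11 F

66.11 F


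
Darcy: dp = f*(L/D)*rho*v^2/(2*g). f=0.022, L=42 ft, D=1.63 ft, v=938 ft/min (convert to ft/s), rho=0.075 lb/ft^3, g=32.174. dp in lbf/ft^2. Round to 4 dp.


v_fps = 938/60 = 15.6333 ft/s
dp = 0.022*(42/1.63)*0.075*15.6333^2/(2*32.174) = 0.1615 lbf/ft^2

0.1615 lbf/ft^2


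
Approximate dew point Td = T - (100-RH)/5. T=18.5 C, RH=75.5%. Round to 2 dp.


Td = 18.5 - (100-75.5)/5 = 13.60 C

13.60 C


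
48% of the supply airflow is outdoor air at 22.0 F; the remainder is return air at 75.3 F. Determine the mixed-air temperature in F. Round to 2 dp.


T_mix = 0.48*22.0 + 0.52*75.3 = 49.72 F

49.72 F


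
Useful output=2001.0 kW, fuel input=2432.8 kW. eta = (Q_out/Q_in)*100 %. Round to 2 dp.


eta = (2001.0/2432.8)*100 = 82.25 %

82.25 %


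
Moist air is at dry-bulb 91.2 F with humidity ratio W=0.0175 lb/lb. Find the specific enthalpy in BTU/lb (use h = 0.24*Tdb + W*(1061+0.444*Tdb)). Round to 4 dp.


h = 0.24*91.2 + 0.0175*(1061+0.444*91.2) = 41.1641 BTU/lb

41.1641 BTU/lb


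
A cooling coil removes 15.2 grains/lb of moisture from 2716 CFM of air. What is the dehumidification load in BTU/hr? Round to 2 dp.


Q = 0.68 * 2716 * 15.2 = 28072.58 BTU/hr

28072.58 BTU/hr


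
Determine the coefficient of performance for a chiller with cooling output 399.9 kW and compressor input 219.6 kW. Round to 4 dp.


COP = 399.9 / 219.6 = 1.8210

1.8210


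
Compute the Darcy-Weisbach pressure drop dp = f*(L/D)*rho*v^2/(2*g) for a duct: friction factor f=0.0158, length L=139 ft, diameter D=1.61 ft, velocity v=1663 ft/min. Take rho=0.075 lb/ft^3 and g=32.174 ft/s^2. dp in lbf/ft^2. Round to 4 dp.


v_fps = 1663/60 = 27.7167 ft/s
dp = 0.0158*(139/1.61)*0.075*27.7167^2/(2*32.174) = 1.2214 lbf/ft^2

1.2214 lbf/ft^2


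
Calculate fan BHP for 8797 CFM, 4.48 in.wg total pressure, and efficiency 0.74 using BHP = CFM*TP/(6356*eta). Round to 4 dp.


BHP = 8797 * 4.48 / (6356 * 0.74) = 8.3791 hp

8.3791 hp


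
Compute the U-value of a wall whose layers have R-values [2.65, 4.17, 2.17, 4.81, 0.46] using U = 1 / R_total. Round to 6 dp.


R_total = 2.65 + 4.17 + 2.17 + 4.81 + 0.46 = 14.26
U = 1/14.26 = 0.070126

0.070126


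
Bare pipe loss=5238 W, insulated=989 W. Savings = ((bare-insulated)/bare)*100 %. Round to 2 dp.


Savings = ((5238-989)/5238)*100 = 81.12 %

81.12 %


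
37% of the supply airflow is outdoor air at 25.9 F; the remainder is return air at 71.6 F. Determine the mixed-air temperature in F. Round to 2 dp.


T_mix = 0.37*25.9 + 0.63*71.6 = 54.69 F

54.69 F


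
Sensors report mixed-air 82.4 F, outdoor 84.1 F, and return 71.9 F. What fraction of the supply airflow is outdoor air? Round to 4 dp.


frac = (82.4 - 71.9) / (84.1 - 71.9) = 0.8607

0.8607


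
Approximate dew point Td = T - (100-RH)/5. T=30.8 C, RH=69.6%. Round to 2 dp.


Td = 30.8 - (100-69.6)/5 = 24.72 C

24.72 C


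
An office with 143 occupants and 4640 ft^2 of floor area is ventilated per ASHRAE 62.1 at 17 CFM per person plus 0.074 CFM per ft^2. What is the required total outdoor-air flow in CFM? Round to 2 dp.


Total = 143*17 + 4640*0.074 = 2774.36 CFM

2774.36 CFM


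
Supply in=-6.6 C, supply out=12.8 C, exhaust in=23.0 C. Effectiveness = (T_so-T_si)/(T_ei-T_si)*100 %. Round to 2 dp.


eff = (12.8-(-6.6))/(23.0-(-6.6))*100 = 65.54 %

65.54 %


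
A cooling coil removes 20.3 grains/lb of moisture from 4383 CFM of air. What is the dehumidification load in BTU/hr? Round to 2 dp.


Q = 0.68 * 4383 * 20.3 = 60502.93 BTU/hr

60502.93 BTU/hr


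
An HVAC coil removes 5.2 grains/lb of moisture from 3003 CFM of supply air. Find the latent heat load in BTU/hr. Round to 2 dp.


Q = 0.68 * 3003 * 5.2 = 10618.61 BTU/hr

10618.61 BTU/hr


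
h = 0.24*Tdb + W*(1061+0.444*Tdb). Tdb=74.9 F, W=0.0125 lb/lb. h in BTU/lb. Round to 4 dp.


h = 0.24*74.9 + 0.0125*(1061+0.444*74.9) = 31.6542 BTU/lb

31.6542 BTU/lb


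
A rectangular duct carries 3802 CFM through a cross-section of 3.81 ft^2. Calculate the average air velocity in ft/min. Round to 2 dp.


V = 3802 / 3.81 = 997.90 ft/min

997.90 ft/min


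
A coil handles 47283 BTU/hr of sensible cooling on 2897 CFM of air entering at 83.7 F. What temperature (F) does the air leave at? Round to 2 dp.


dT = 47283/(1.08*2897) = 15.1124
T_leave = 83.7 - 15.1124 = 68.59 F

68.59 F


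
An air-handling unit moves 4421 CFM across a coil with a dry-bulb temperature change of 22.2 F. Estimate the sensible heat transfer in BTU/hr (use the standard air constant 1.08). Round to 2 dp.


Q = 1.08 * 4421 * 22.2 = 105997.90 BTU/hr

105997.90 BTU/hr


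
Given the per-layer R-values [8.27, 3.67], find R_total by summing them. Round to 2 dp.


R_total = 8.27 + 3.67 = 11.94

11.94


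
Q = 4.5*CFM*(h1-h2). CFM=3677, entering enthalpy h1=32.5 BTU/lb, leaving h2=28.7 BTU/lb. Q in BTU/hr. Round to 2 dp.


Q = 4.5 * 3677 * (32.5 - 28.7) = 62876.70 BTU/hr

62876.70 BTU/hr


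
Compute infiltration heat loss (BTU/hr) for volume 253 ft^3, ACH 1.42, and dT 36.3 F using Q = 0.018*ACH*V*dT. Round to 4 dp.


Q = 0.018 * 1.42 * 253 * 36.3 = 234.7405 BTU/hr

234.7405 BTU/hr


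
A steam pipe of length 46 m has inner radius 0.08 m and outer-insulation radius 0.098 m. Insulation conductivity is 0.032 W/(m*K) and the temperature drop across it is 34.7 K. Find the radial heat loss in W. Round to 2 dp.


Q = 2*pi*0.032*46*34.7/ln(0.098/0.08) = 1581.42 W

1581.42 W


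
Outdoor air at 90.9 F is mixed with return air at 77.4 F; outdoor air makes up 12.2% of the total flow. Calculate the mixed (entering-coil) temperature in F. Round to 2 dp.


T_mix = 77.4 + (12.2/100)*(90.9-77.4) = 79.05 F

79.05 F


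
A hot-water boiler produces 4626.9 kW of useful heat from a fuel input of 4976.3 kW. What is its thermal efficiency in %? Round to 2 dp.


eta = (4626.9/4976.3)*100 = 92.98 %

92.98 %


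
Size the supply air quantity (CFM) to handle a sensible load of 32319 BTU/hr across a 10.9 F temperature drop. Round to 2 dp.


CFM = 32319 / (1.08 * 10.9) = 2745.41

2745.41 CFM


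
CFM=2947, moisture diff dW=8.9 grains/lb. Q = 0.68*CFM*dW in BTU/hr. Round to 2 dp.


Q = 0.68 * 2947 * 8.9 = 17835.24 BTU/hr

17835.24 BTU/hr


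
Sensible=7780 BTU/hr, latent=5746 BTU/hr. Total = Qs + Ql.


Qt = 7780 + 5746 = 13526 BTU/hr

13526 BTU/hr


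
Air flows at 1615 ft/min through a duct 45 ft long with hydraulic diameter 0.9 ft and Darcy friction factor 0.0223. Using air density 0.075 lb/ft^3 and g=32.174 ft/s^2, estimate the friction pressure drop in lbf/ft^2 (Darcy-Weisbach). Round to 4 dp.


v_fps = 1615/60 = 26.9167 ft/s
dp = 0.0223*(45/0.9)*0.075*26.9167^2/(2*32.174) = 0.9416 lbf/ft^2

0.9416 lbf/ft^2


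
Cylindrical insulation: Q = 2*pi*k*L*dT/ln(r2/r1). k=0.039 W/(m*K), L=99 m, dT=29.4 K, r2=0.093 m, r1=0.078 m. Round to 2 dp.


Q = 2*pi*0.039*99*29.4/ln(0.093/0.078) = 4054.94 W

4054.94 W


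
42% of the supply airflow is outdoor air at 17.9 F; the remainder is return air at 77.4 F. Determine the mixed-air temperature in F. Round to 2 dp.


T_mix = 0.42*17.9 + 0.58*77.4 = 52.41 F

52.41 F


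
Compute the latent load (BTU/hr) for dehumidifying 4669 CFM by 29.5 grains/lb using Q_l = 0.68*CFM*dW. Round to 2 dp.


Q = 0.68 * 4669 * 29.5 = 93660.14 BTU/hr

93660.14 BTU/hr


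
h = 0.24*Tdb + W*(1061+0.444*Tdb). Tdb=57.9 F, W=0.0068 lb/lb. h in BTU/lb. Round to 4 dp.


h = 0.24*57.9 + 0.0068*(1061+0.444*57.9) = 21.2856 BTU/lb

21.2856 BTU/lb


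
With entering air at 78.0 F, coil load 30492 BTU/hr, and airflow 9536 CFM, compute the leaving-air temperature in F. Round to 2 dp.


dT = 30492/(1.08*9536) = 2.9607
T_leave = 78.0 - 2.9607 = 75.04 F

75.04 F


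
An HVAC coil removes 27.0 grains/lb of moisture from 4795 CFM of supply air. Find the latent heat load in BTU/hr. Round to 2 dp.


Q = 0.68 * 4795 * 27.0 = 88036.20 BTU/hr

88036.20 BTU/hr


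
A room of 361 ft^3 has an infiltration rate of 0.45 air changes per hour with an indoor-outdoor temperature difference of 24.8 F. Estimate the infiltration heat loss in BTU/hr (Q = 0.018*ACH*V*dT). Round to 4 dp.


Q = 0.018 * 0.45 * 361 * 24.8 = 72.5177 BTU/hr

72.5177 BTU/hr


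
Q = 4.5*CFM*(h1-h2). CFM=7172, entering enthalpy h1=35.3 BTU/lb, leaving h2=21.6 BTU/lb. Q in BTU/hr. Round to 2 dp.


Q = 4.5 * 7172 * (35.3 - 21.6) = 442153.80 BTU/hr

442153.80 BTU/hr


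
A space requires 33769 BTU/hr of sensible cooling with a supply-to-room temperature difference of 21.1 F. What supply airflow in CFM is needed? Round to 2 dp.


CFM = 33769 / (1.08 * 21.1) = 1481.88

1481.88 CFM


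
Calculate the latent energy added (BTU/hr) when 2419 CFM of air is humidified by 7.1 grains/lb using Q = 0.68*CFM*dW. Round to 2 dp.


Q = 0.68 * 2419 * 7.1 = 11678.93 BTU/hr

11678.93 BTU/hr


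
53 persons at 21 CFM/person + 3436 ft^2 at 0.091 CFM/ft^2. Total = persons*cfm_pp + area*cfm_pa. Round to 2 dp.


Total = 53*21 + 3436*0.091 = 1425.68 CFM

1425.68 CFM


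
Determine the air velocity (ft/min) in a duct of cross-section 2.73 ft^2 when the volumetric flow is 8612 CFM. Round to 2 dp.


V = 8612 / 2.73 = 3154.58 ft/min

3154.58 ft/min


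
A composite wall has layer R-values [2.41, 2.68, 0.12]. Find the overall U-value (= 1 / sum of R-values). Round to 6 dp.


R_total = 2.41 + 2.68 + 0.12 = 5.21
U = 1/5.21 = 0.191939

0.191939


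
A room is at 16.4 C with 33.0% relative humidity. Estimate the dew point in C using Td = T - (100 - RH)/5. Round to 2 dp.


Td = 16.4 - (100-33.0)/5 = 3.00 C

3.00 C


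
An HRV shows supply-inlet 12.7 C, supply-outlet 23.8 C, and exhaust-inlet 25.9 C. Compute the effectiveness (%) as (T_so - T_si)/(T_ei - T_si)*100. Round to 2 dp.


eff = (23.8-12.7)/(25.9-12.7)*100 = 84.09 %

84.09 %


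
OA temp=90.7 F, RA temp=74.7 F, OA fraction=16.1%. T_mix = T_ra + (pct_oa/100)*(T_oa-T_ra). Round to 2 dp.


T_mix = 74.7 + (16.1/100)*(90.7-74.7) = 77.28 F

77.28 F


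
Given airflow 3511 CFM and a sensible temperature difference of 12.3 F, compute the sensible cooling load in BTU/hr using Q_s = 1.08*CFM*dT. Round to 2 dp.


Q = 1.08 * 3511 * 12.3 = 46640.12 BTU/hr

46640.12 BTU/hr


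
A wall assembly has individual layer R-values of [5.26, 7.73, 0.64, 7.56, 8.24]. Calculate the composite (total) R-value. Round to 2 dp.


R_total = 5.26 + 7.73 + 0.64 + 7.56 + 8.24 = 29.43

29.43


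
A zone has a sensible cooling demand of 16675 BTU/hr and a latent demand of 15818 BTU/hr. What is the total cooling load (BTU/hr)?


Qt = 16675 + 15818 = 32493 BTU/hr

32493 BTU/hr


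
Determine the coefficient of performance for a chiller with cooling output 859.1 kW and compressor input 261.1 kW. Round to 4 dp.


COP = 859.1 / 261.1 = 3.2903

3.2903


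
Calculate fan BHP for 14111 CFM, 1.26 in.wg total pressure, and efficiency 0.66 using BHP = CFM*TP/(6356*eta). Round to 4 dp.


BHP = 14111 * 1.26 / (6356 * 0.66) = 4.2384 hp

4.2384 hp


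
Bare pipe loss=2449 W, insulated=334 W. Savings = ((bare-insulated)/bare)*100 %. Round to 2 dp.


Savings = ((2449-334)/2449)*100 = 86.36 %

86.36 %


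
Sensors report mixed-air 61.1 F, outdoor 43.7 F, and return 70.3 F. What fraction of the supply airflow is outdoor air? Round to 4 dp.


frac = (61.1 - 70.3) / (43.7 - 70.3) = 0.3459

0.3459


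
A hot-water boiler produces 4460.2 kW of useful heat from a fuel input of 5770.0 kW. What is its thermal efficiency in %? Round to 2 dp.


eta = (4460.2/5770.0)*100 = 77.30 %

77.30 %


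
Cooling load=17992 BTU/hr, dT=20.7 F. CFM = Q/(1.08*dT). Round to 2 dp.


CFM = 17992 / (1.08 * 20.7) = 804.80

804.80 CFM


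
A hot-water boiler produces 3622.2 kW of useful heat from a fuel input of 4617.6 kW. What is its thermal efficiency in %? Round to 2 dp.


eta = (3622.2/4617.6)*100 = 78.44 %

78.44 %


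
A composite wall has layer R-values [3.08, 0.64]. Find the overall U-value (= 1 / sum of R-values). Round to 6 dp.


R_total = 3.08 + 0.64 = 3.72
U = 1/3.72 = 0.268817

0.268817


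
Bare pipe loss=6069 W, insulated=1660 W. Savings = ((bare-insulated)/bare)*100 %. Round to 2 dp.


Savings = ((6069-1660)/6069)*100 = 72.65 %

72.65 %


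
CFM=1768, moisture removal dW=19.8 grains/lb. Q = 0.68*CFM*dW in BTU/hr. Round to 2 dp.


Q = 0.68 * 1768 * 19.8 = 23804.35 BTU/hr

23804.35 BTU/hr


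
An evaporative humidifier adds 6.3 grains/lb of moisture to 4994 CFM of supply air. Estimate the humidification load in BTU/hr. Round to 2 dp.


Q = 0.68 * 4994 * 6.3 = 21394.30 BTU/hr

21394.30 BTU/hr


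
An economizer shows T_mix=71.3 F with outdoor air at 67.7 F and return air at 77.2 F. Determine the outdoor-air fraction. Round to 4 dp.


frac = (71.3 - 77.2) / (67.7 - 77.2) = 0.6211

0.6211


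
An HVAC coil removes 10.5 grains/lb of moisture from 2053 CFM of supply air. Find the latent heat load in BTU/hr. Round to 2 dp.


Q = 0.68 * 2053 * 10.5 = 14658.42 BTU/hr

14658.42 BTU/hr


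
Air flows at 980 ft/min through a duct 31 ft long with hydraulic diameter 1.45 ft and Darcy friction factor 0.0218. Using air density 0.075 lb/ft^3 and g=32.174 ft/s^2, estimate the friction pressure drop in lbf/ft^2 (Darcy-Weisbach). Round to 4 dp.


v_fps = 980/60 = 16.3333 ft/s
dp = 0.0218*(31/1.45)*0.075*16.3333^2/(2*32.174) = 0.1449 lbf/ft^2

0.1449 lbf/ft^2


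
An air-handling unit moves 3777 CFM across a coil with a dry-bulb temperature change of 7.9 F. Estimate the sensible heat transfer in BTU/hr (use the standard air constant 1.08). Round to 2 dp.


Q = 1.08 * 3777 * 7.9 = 32225.36 BTU/hr

32225.36 BTU/hr


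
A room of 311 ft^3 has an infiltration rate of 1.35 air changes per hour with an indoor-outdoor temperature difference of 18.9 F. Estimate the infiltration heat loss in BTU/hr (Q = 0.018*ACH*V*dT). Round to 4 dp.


Q = 0.018 * 1.35 * 311 * 18.9 = 142.8330 BTU/hr

142.8330 BTU/hr


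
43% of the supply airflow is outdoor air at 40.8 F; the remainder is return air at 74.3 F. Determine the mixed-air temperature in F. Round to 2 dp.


T_mix = 0.43*40.8 + 0.57*74.3 = 59.90 F

59.90 F


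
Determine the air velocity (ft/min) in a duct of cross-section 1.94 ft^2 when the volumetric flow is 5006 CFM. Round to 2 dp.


V = 5006 / 1.94 = 2580.41 ft/min

2580.41 ft/min


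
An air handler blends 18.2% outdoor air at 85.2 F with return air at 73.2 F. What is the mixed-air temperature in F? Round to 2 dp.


T_mix = 73.2 + (18.2/100)*(85.2-73.2) = 75.38 F

75.38 F


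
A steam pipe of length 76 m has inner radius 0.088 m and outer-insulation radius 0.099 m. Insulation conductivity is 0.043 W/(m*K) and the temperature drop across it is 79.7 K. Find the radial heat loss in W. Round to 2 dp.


Q = 2*pi*0.043*76*79.7/ln(0.099/0.088) = 13894.33 W

13894.33 W


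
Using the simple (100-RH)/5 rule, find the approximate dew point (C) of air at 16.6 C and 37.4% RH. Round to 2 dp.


Td = 16.6 - (100-37.4)/5 = 4.08 C

4.08 C


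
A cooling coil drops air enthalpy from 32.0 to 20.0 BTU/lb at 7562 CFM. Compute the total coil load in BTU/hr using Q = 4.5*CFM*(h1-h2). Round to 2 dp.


Q = 4.5 * 7562 * (32.0 - 20.0) = 408348.00 BTU/hr

408348.00 BTU/hr


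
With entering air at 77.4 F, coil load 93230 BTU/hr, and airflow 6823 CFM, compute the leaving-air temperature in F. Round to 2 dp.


dT = 93230/(1.08*6823) = 12.6519
T_leave = 77.4 - 12.6519 = 64.75 F

64.75 F


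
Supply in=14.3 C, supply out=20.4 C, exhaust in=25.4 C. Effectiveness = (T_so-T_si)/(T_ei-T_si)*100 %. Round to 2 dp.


eff = (20.4-14.3)/(25.4-14.3)*100 = 54.95 %

54.95 %


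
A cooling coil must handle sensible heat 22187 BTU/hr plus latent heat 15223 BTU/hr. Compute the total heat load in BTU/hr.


Qt = 22187 + 15223 = 37410 BTU/hr

37410 BTU/hr


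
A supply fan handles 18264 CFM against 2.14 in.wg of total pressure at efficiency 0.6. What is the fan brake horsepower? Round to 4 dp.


BHP = 18264 * 2.14 / (6356 * 0.6) = 10.2488 hp

10.2488 hp


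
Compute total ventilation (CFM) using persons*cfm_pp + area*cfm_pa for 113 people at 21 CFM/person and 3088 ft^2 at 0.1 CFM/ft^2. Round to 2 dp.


Total = 113*21 + 3088*0.1 = 2681.80 CFM

2681.80 CFM


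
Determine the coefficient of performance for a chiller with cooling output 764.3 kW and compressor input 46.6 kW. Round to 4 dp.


COP = 764.3 / 46.6 = 16.4013

16.4013


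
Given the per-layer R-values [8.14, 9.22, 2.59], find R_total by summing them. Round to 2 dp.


R_total = 8.14 + 9.22 + 2.59 = 19.95

19.95


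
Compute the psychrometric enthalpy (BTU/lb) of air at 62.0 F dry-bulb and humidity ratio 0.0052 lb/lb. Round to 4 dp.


h = 0.24*62.0 + 0.0052*(1061+0.444*62.0) = 20.5403 BTU/lb

20.5403 BTU/lb


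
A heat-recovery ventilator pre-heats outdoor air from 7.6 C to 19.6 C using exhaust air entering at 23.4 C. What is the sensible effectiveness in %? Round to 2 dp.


eff = (19.6-7.6)/(23.4-7.6)*100 = 75.95 %

75.95 %


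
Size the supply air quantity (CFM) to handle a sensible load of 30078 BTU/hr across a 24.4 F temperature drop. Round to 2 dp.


CFM = 30078 / (1.08 * 24.4) = 1141.39

1141.39 CFM


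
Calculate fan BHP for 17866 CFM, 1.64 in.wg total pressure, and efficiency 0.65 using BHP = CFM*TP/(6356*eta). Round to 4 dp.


BHP = 17866 * 1.64 / (6356 * 0.65) = 7.0921 hp

7.0921 hp


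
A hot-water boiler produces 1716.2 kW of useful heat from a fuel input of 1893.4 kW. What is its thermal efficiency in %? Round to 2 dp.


eta = (1716.2/1893.4)*100 = 90.64 %

90.64 %


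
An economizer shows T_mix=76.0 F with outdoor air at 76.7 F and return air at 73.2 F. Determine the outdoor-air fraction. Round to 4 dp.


frac = (76.0 - 73.2) / (76.7 - 73.2) = 0.8000

0.8000


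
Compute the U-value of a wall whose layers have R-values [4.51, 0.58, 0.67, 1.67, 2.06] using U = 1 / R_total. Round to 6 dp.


R_total = 4.51 + 0.58 + 0.67 + 1.67 + 2.06 = 9.49
U = 1/9.49 = 0.105374

0.105374


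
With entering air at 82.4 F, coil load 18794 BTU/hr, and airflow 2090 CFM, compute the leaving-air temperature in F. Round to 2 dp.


dT = 18794/(1.08*2090) = 8.3262
T_leave = 82.4 - 8.3262 = 74.07 F

74.07 F


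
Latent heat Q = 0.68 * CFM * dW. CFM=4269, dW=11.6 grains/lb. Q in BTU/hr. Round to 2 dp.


Q = 0.68 * 4269 * 11.6 = 33673.87 BTU/hr

33673.87 BTU/hr


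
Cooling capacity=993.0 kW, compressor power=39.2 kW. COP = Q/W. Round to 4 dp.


COP = 993.0 / 39.2 = 25.3316

25.3316


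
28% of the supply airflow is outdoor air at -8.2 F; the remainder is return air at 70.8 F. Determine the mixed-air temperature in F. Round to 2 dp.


T_mix = 0.28*(-8.2) + 0.72*70.8 = 48.68 F

48.68 F


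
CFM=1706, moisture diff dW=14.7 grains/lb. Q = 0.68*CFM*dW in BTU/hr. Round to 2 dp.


Q = 0.68 * 1706 * 14.7 = 17053.18 BTU/hr

17053.18 BTU/hr


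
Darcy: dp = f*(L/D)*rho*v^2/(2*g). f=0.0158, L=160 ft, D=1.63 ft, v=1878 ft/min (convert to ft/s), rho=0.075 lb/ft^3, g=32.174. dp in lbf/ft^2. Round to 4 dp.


v_fps = 1878/60 = 31.3 ft/s
dp = 0.0158*(160/1.63)*0.075*31.3^2/(2*32.174) = 1.7709 lbf/ft^2

1.7709 lbf/ft^2


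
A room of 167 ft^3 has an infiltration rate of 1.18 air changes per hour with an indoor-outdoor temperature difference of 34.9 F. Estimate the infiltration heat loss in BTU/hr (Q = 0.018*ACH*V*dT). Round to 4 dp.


Q = 0.018 * 1.18 * 167 * 34.9 = 123.7931 BTU/hr

123.7931 BTU/hr


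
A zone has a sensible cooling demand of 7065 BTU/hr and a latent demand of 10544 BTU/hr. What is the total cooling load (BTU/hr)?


Qt = 7065 + 10544 = 17609 BTU/hr

17609 BTU/hr


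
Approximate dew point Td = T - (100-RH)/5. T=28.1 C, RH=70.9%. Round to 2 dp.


Td = 28.1 - (100-70.9)/5 = 22.28 C

22.28 C


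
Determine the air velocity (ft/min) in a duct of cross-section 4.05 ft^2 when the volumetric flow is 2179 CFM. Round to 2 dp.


V = 2179 / 4.05 = 538.02 ft/min

538.02 ft/min


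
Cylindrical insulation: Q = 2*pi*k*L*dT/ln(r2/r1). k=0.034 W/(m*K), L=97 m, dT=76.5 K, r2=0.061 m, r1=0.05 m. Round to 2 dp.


Q = 2*pi*0.034*97*76.5/ln(0.061/0.05) = 7971.95 W

7971.95 W


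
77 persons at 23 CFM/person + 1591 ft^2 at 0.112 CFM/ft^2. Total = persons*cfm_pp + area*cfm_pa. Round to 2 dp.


Total = 77*23 + 1591*0.112 = 1949.19 CFM

1949.19 CFM


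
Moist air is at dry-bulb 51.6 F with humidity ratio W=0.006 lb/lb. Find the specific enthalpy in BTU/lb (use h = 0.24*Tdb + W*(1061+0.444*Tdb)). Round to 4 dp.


h = 0.24*51.6 + 0.006*(1061+0.444*51.6) = 18.8875 BTU/lb

18.8875 BTU/lb


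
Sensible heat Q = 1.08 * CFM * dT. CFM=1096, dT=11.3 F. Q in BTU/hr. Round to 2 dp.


Q = 1.08 * 1096 * 11.3 = 13375.58 BTU/hr

13375.58 BTU/hr


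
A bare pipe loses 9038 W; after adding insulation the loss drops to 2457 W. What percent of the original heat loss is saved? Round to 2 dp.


Savings = ((9038-2457)/9038)*100 = 72.81 %

72.81 %


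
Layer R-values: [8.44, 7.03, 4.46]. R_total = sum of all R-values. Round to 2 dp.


R_total = 8.44 + 7.03 + 4.46 = 19.93

19.93


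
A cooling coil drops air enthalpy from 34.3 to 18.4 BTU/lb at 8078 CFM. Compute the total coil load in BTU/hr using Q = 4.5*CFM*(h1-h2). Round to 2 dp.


Q = 4.5 * 8078 * (34.3 - 18.4) = 577980.90 BTU/hr

577980.90 BTU/hr


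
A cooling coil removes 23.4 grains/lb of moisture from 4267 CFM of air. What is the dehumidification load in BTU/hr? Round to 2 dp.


Q = 0.68 * 4267 * 23.4 = 67896.50 BTU/hr

67896.50 BTU/hr


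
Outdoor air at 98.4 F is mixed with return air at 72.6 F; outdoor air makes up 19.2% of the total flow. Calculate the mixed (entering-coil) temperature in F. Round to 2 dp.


T_mix = 72.6 + (19.2/100)*(98.4-72.6) = 77.55 F

77.55 F


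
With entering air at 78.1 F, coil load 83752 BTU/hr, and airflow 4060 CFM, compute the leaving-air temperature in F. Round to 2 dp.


dT = 83752/(1.08*4060) = 19.1005
T_leave = 78.1 - 19.1005 = 59.00 F

59.00 F


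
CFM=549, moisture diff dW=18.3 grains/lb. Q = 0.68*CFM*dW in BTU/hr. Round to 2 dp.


Q = 0.68 * 549 * 18.3 = 6831.76 BTU/hr

6831.76 BTU/hr


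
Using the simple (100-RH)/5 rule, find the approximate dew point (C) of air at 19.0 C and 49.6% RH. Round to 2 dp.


Td = 19.0 - (100-49.6)/5 = 8.92 C

8.92 C


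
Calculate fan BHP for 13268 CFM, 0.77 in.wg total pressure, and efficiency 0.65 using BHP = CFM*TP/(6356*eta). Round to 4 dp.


BHP = 13268 * 0.77 / (6356 * 0.65) = 2.4729 hp

2.4729 hp


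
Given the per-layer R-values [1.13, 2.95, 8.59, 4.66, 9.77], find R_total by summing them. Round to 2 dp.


R_total = 1.13 + 2.95 + 8.59 + 4.66 + 9.77 = 27.10

27.10


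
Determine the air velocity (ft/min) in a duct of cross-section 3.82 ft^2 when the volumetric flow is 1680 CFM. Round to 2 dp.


V = 1680 / 3.82 = 439.79 ft/min

439.79 ft/min


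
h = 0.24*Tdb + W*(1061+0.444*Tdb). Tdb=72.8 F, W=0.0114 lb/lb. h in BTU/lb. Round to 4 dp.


h = 0.24*72.8 + 0.0114*(1061+0.444*72.8) = 29.9359 BTU/lb

29.9359 BTU/lb


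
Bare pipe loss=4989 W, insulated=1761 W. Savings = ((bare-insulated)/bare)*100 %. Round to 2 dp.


Savings = ((4989-1761)/4989)*100 = 64.70 %

64.70 %


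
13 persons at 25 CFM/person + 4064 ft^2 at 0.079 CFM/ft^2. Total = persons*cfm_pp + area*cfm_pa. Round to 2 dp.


Total = 13*25 + 4064*0.079 = 646.06 CFM

646.06 CFM


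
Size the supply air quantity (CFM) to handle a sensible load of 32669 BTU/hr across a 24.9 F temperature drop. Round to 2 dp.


CFM = 32669 / (1.08 * 24.9) = 1214.82

1214.82 CFM


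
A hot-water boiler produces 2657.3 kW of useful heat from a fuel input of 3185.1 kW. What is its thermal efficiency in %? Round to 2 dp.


eta = (2657.3/3185.1)*100 = 83.43 %

83.43 %


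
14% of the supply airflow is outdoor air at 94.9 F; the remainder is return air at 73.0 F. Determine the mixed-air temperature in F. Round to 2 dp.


T_mix = 0.14*94.9 + 0.86*73.0 = 76.07 F

76.07 F


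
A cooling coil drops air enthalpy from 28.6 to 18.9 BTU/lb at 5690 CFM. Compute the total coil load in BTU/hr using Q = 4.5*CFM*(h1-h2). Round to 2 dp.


Q = 4.5 * 5690 * (28.6 - 18.9) = 248368.50 BTU/hr

248368.50 BTU/hr


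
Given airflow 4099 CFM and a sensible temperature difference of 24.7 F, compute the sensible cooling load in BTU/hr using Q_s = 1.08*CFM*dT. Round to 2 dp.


Q = 1.08 * 4099 * 24.7 = 109344.92 BTU/hr

109344.92 BTU/hr


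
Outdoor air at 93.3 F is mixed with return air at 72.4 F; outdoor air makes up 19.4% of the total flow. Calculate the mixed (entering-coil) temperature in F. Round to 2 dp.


T_mix = 72.4 + (19.4/100)*(93.3-72.4) = 76.45 F

76.45 F


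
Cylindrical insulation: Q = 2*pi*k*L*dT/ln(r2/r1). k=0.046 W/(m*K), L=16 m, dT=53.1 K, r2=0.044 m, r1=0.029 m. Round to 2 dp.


Q = 2*pi*0.046*16*53.1/ln(0.044/0.029) = 589.02 W

589.02 W


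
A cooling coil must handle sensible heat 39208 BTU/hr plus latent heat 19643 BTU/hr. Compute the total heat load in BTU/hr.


Qt = 39208 + 19643 = 58851 BTU/hr

58851 BTU/hr


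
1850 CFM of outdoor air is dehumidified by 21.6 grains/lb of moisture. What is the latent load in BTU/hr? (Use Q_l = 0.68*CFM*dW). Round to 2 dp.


Q = 0.68 * 1850 * 21.6 = 27172.80 BTU/hr

27172.80 BTU/hr


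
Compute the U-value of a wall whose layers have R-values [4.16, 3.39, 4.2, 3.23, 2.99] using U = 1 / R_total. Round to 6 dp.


R_total = 4.16 + 3.39 + 4.2 + 3.23 + 2.99 = 17.97
U = 1/17.97 = 0.055648

0.055648


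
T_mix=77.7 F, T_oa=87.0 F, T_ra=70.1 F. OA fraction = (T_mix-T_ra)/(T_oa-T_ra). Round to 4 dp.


frac = (77.7 - 70.1) / (87.0 - 70.1) = 0.4497

0.4497


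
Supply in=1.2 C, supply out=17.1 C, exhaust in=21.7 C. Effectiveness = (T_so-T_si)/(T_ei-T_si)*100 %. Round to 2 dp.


eff = (17.1-1.2)/(21.7-1.2)*100 = 77.56 %

77.56 %


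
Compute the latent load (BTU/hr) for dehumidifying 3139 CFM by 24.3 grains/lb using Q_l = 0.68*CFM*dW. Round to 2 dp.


Q = 0.68 * 3139 * 24.3 = 51868.84 BTU/hr

51868.84 BTU/hr


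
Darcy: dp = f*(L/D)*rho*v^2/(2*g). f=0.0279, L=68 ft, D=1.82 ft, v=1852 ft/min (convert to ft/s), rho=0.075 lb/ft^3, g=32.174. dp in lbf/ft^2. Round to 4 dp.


v_fps = 1852/60 = 30.8667 ft/s
dp = 0.0279*(68/1.82)*0.075*30.8667^2/(2*32.174) = 1.1576 lbf/ft^2

1.1576 lbf/ft^2


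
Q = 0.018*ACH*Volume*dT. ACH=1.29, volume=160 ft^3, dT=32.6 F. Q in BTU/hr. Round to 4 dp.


Q = 0.018 * 1.29 * 160 * 32.6 = 121.1155 BTU/hr

121.1155 BTU/hr


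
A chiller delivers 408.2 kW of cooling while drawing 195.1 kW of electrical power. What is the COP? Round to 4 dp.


COP = 408.2 / 195.1 = 2.0923

2.0923


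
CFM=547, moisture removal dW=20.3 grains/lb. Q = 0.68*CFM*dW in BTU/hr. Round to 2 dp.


Q = 0.68 * 547 * 20.3 = 7550.79 BTU/hr

7550.79 BTU/hr
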